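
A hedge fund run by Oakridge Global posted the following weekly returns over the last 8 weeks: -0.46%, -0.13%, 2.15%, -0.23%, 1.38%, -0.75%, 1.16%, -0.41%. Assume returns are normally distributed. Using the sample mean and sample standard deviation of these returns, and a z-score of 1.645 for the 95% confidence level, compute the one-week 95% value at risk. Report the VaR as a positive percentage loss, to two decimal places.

Mean return r̄ = 2.710 / 8 = 0.3388%
Σ(r − r̄)² = (-0.46 − 0.3388)² + (-0.13 − 0.3388)² + … = 7.9665
σ = √[7.9665 / 7] = 1.0668%
VaR = −(r̄ − z·σ) = −(0.3388 − 1.645 × 1.0668) = −(-1.4161) = 1.4161%

1.42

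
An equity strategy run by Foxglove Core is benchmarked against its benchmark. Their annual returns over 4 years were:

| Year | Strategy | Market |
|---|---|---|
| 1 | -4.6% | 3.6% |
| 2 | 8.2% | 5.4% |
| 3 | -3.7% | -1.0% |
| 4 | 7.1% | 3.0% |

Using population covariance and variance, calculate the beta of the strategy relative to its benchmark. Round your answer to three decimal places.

r̄p = 1.7500%,  r̄m = 2.7500%
Cov = Σ(rp − r̄p)(rm − r̄m) / 4 = 8.3675
Var(rm) = Σ(rm − r̄m)² / 4 = 5.4675
β = Cov / Var = 8.3675 / 5.4675 = 1.5304

1.530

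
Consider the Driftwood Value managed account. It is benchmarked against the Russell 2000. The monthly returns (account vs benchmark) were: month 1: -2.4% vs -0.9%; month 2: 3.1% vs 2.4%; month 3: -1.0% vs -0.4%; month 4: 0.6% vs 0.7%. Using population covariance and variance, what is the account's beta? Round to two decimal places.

r̄p = 0.0750%,  r̄m = 0.4500%
Cov = Σ(rp − r̄p)(rm − r̄m) / 4 = 2.5713
Var(rm) = Σ(rm − r̄m)² / 4 = 1.6025
β = Cov / Var = 2.5713 / 1.6025 = 1.6046

1.60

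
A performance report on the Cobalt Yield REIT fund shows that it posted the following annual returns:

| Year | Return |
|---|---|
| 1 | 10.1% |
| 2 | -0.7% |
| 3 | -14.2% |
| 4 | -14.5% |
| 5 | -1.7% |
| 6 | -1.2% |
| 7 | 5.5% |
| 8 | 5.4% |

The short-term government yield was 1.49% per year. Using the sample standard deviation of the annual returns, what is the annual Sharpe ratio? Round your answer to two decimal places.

-0.32

Mean return r̄ = -11.30 / 8 = -1.4125%
Sample σ = √[Σ(r − r̄)² / 7] = √[562.1688 / 7] = √80.3098 = 8.9616%
Sharpe = (r̄ − rf) / σ = (-1.4125 − 1.49) / 8.9616 = -2.9025 / 8.9616 = -0.3239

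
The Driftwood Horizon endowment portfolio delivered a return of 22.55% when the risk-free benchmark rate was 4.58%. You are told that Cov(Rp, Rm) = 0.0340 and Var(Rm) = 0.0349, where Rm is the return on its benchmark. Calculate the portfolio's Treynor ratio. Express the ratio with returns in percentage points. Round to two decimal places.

18.45

β = Cov / Var = 0.0340 / 0.0349 = 0.9742
Treynor = (Rp − Rf) / β = (22.55% − 4.58%) / 0.9742 = 17.97 / 0.9742 = 18.4459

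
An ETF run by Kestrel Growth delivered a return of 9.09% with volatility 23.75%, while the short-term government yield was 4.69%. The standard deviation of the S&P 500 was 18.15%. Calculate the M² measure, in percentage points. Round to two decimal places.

Sharpe = (Rp − Rf) / σp = (9.09% − 4.69%) / 23.75% = 0.1853
M² = Rf + Sharpe × σm = 4.69% + 0.1853 × 18.15% = 8.0532%

8.05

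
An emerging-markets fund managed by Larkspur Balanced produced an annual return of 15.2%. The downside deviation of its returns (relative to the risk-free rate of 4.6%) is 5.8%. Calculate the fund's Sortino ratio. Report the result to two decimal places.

1.83

Sortino = (Rp − Rf) / σd = (15.2% − 4.6%) / 5.8% = 10.60% / 5.8% = 1.8276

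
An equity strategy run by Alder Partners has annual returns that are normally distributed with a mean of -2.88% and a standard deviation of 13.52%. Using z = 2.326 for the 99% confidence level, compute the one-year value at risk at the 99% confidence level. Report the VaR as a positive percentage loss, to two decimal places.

VaR (as % loss) = −(μ − z·σ) = −(-2.88% − 2.326 × 13.52%) = −(-34.32752%) = 34.32752%

34.33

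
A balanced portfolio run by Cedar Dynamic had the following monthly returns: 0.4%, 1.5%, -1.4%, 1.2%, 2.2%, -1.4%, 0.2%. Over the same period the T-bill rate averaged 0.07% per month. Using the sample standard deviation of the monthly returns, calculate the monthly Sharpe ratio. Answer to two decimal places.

Mean return μ = 2.70 / 7 = 0.3857%
Σ(r − μ)² = (0.4 − 0.3857)² + (1.5 − 0.3857)² + (-1.4 − 0.3857)² + … = 11.6086
σ = √[11.6086 / 6] = 1.3910%
Sharpe = (μ − rf) / σ = (0.3857 − 0.07) / 1.3910 = 0.3157 / 1.3910 = 0.2270

0.23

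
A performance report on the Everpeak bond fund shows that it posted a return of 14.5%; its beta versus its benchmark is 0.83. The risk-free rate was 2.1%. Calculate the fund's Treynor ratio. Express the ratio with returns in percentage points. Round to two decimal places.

14.94

Treynor = (Rp − Rf) / β = (14.5% − 2.1%) / 0.83 = 12.40 / 0.83 = 14.9398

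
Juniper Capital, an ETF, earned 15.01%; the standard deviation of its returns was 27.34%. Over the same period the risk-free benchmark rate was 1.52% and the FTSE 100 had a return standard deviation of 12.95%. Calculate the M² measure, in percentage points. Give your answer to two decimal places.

Sharpe = (Rp − Rf) / σp = (15.01% − 1.52%) / 27.34% = 0.4934
M² = Rf + Sharpe × σm = 1.52% + 0.4934 × 12.95% = 7.9095%

7.91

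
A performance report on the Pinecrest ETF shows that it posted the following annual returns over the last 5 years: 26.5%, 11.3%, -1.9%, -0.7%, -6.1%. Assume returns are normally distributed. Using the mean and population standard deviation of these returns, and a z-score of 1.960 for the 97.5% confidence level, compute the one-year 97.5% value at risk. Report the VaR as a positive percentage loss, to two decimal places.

17.40

r̄ = (26.5 + 11.3 − 1.9 − 0.7 − 6.1) / 5 = 5.8200%
Σ(r − r̄)² = 701.8880; population σ = √(701.8880/5) = 11.8481%
VaR = −(r̄ − z·σ) = −(5.8200 − 1.960 × 11.8481) = −(-17.4023) = 17.4023%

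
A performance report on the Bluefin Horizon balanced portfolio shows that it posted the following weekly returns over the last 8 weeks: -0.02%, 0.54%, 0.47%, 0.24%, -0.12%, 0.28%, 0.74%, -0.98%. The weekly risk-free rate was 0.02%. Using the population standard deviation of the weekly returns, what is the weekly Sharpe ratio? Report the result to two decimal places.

r̄ = (-0.02 + 0.54 + 0.47 + 0.24 − 0.12 + 0.28 + 0.74 − 0.98) / 8 = 0.1438%
Population σ = √[Σ(r − r̄)² / 8] = √[2.0060 / 8] = √0.2508 = 0.5008%
Sharpe = (r̄ − rf) / σ = (0.1438 − 0.02) / 0.5008 = 0.1238 / 0.5008 = 0.2472

0.25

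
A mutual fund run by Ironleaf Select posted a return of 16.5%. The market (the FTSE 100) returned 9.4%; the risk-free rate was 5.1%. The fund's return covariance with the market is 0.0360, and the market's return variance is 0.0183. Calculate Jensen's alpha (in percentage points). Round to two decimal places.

β = Cov / Var = 0.0360 / 0.0183 = 1.9672
E[R] = Rf + β(Rm − Rf) = 5.1% + 1.9672 × (9.4% − 5.1%) = 13.5590%
α = Rp − E[R] = 16.5% − 13.5590% = 2.9410

2.94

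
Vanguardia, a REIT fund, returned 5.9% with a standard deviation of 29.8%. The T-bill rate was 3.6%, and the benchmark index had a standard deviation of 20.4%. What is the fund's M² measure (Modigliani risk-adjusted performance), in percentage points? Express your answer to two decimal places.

5.17

Sharpe = (Rp − Rf) / σp = (5.9% − 3.6%) / 29.8% = 0.0772
M² = Rf + Sharpe × σm = 3.6% + 0.0772 × 20.4% = 5.1749%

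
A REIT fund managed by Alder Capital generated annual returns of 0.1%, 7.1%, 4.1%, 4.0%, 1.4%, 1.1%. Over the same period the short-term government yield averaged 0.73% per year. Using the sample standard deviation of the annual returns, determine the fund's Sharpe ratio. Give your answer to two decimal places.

0.86

μ = (0.1 + 7.1 + 4.1 + 4 + 1.4 + 1.1) / 6 = 2.9667%
Σ(r − μ)² = 33.5933; sample σ = √(33.5933/5) = 2.5920%
Sharpe = (μ − rf) / σ = (2.9667 − 0.73) / 2.5920 = 2.2367 / 2.5920 = 0.8629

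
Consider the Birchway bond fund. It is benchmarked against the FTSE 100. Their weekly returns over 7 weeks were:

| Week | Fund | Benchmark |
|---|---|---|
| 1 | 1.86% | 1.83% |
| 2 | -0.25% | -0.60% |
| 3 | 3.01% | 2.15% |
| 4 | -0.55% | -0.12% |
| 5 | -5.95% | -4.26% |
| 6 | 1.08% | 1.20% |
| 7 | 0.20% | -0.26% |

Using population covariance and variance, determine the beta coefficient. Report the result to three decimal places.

r̄p = -0.0857%,  r̄m = -0.0086%
Cov = Σ(rp − r̄p)(rm − r̄m) / 7 = 5.2396
Var(rm) = Σ(rm − r̄m)² / 7 = 4.0001
β = Cov / Var = 5.2396 / 4.0001 = 1.3099

1.310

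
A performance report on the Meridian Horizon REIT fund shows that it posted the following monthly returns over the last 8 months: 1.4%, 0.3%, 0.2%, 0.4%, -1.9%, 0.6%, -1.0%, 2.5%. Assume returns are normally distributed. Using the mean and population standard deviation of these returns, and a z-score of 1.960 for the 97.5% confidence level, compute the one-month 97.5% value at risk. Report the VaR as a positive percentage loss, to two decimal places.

2.16

Mean return μ = 2.50 / 8 = 0.3125%
Population std dev = √[12.6888 / 8] = 1.2594%
VaR = −(μ − z·σ) = −(0.3125 − 1.960 × 1.2594) = −(-2.1559) = 2.1559%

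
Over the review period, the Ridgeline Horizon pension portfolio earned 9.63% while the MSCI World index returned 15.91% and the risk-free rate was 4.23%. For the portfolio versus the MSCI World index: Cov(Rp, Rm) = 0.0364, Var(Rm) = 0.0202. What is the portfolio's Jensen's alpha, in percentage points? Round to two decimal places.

-15.65

β = Cov / Var = 0.0364 / 0.0202 = 1.8020
E[R] = Rf + β(Rm − Rf) = 4.23% + 1.8020 × (15.91% − 4.23%) = 25.2774%
α = Rp − E[R] = 9.63% − 25.2774% = -15.6474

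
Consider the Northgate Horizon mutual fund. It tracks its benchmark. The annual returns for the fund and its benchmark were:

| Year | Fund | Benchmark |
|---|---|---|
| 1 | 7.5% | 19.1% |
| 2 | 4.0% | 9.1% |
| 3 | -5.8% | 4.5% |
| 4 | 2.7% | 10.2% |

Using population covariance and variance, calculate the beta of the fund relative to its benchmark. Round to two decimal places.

0.81

r̄p = 2.1000%,  r̄m = 10.7250%
Cov = Σ(rp − r̄p)(rm − r̄m) / 4 = 22.7500
Var(rm) = Σ(rm − r̄m)² / 4 = 27.9519
β = Cov / Var = 22.7500 / 27.9519 = 0.8139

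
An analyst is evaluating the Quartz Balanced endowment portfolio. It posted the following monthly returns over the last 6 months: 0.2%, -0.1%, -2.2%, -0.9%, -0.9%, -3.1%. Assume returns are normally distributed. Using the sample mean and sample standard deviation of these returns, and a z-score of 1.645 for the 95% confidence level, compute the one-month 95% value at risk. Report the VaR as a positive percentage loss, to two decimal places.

3.24

Mean return r̄ = -7.00 / 6 = -1.1667%
Sample σ = √[Σ(r − r̄)² / 5] = √[7.9533 / 5] = √1.5907 = 1.2612%
VaR = −(r̄ − z·σ) = −(-1.1667 − 1.645 × 1.2612) = −(-3.2414) = 3.2414%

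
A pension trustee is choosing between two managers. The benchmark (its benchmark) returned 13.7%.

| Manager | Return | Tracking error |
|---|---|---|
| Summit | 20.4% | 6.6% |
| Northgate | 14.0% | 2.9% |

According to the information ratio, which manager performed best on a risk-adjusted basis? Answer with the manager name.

Summit

Summit: IR = (20.4% − 13.7%) / 6.6% = 1.015
Northgate: IR = (14.0% − 13.7%) / 2.9% = 0.103
Highest: Summit (1.015).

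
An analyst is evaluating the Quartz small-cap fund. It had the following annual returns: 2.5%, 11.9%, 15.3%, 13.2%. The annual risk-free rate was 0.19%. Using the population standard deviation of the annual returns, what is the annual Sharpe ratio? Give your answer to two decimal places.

r̄ = (2.5 + 11.9 + 15.3 + 13.2) / 4 = 10.7250%
Population σ = √[Σ(r − r̄)² / 4] = √[96.0875 / 4] = √24.0219 = 4.9012%
Sharpe = (r̄ − rf) / σ = (10.7250 − 0.19) / 4.9012 = 10.5350 / 4.9012 = 2.1495

2.15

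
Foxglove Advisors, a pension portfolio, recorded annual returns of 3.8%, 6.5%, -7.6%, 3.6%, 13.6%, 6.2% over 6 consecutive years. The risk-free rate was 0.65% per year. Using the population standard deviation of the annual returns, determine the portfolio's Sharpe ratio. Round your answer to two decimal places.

0.59

r̄ = (3.8 + 6.5 − 7.6 + 3.6 + 13.6 + 6.2) / 6 = 26.10 / 6 = 4.3500%
Population std dev = √[237.2750 / 6] = 6.2885%
Sharpe = (r̄ − rf) / σ = (4.3500 − 0.65) / 6.2885 = 3.7000 / 6.2885 = 0.5884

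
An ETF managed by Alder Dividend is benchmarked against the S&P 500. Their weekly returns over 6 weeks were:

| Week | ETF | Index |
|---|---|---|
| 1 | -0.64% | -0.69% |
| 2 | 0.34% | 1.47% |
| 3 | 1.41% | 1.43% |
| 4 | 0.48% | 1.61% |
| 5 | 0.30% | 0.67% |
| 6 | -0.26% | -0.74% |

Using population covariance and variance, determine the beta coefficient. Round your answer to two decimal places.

0.52

r̄p = 0.2717%,  r̄m = 0.6250%
Cov = Σ(rp − r̄p)(rm − r̄m) / 6 = 0.5175
Var(rm) = Σ(rm − r̄m)² / 6 = 0.9878
β = Cov / Var = 0.5175 / 0.9878 = 0.5239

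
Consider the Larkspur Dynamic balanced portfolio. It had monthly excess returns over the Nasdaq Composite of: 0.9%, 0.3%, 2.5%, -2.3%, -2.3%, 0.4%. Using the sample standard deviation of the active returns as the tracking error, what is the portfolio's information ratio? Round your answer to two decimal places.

-0.04

μ = (0.9 + 0.3 + 2.5 − 2.3 − 2.3 + 0.4) / 6 = -0.50 / 6 = -0.0833%
Σ(r − μ)² = (0.9 − (-0.0833))² + (0.3 − (-0.0833))² + … = 17.8483
σ = √[17.8483 / 5] = 1.8894%
IR = μ / tracking error = -0.0833 / 1.8894 = -0.0441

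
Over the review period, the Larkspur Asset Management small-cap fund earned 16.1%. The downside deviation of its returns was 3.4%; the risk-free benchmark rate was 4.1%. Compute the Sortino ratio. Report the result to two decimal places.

3.53

Sortino = (Rp − Rf) / σd = (16.1% − 4.1%) / 3.4% = 12.00% / 3.4% = 3.5294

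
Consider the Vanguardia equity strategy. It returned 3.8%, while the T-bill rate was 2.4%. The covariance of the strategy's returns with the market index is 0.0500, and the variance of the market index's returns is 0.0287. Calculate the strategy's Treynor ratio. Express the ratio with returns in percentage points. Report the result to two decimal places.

0.80

β = Cov / Var = 0.0500 / 0.0287 = 1.7422
Treynor = (Rp − Rf) / β = (3.8% − 2.4%) / 1.7422 = 1.40 / 1.7422 = 0.8036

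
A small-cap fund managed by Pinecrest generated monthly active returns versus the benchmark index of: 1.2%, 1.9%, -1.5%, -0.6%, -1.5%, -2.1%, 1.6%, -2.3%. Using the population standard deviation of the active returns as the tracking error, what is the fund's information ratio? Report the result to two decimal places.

-0.26

μ = (1.2 + 1.9 − 1.5 − 0.6 − 1.5 − 2.1 + 1.6 − 2.3) / 8 = -0.4125%
Σ(r − μ)² = (1.2 − (-0.4125))² + (1.9 − (-0.4125))² + … = 20.8088
σ = √[20.8088 / 8] = 1.6128%
IR = μ / tracking error = -0.4125 / 1.6128 = -0.2558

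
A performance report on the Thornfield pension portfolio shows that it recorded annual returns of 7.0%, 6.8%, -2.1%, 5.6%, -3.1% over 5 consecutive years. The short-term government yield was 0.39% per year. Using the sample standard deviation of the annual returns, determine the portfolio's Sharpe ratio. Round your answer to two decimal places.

0.49

Mean return r̄ = 14.20 / 5 = 2.8400%
Σ(r − r̄)² = 100.2920; sample σ = √(100.2920/4) = 5.0073%
Sharpe = (r̄ − rf) / σ = (2.8400 − 0.39) / 5.0073 = 2.4500 / 5.0073 = 0.4893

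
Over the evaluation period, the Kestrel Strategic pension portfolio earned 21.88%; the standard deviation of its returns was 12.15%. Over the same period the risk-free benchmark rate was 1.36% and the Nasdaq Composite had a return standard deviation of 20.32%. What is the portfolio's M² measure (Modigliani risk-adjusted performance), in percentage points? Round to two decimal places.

Sharpe = (Rp − Rf) / σp = (21.88% − 1.36%) / 12.15% = 1.6889
M² = Rf + Sharpe × σm = 1.36% + 1.6889 × 20.32% = 35.6784%

35.68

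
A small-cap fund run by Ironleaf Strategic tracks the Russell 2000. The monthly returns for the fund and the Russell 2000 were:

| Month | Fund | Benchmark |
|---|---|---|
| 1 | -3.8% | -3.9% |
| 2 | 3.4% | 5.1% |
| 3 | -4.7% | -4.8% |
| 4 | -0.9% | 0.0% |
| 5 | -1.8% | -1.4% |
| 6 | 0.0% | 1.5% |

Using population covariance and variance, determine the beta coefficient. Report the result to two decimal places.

r̄p = -1.3000%,  r̄m = -0.5833%
Cov = Σ(rp − r̄p)(rm − r̄m) / 6 = 8.7817
Var(rm) = Σ(rm − r̄m)² / 6 = 11.0714
β = Cov / Var = 8.7817 / 11.0714 = 0.7932

0.79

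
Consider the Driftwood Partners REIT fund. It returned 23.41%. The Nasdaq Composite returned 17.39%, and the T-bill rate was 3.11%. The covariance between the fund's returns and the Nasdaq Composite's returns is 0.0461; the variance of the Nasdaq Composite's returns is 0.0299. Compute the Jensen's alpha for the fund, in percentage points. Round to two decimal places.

-1.72

β = Cov / Var = 0.0461 / 0.0299 = 1.5418
E[R] = Rf + β(Rm − Rf) = 3.11% + 1.5418 × (17.39% − 3.11%) = 25.1269%
α = Rp − E[R] = 23.41% − 25.1269% = -1.7169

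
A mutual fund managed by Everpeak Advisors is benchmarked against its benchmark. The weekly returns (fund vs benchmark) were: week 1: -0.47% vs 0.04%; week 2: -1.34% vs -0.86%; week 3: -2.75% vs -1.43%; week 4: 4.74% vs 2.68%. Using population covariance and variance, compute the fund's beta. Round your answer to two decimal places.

r̄p = 0.0450%,  r̄m = 0.1075%
Cov = Σ(rp − r̄p)(rm − r̄m) / 4 = 4.4375
Var(rm) = Σ(rm − r̄m)² / 4 = 2.4806
β = Cov / Var = 4.4375 / 2.4806 = 1.7889

1.79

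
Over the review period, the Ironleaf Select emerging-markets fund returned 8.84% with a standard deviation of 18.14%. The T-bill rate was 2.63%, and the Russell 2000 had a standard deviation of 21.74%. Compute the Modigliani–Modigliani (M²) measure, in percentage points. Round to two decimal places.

10.07

Sharpe = (Rp − Rf) / σp = (8.84% − 2.63%) / 18.14% = 0.3423
M² = Rf + Sharpe × σm = 2.63% + 0.3423 × 21.74% = 10.0716%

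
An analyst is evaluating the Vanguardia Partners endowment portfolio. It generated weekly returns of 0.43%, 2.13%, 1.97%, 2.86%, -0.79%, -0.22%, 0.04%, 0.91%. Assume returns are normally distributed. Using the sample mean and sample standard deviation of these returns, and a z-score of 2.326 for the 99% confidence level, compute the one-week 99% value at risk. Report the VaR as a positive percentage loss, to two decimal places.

2.07

μ = (0.43 + 2.13 + 1.97 + 2.86 − 0.79 − 0.22 + 0.04 + 0.91) / 8 = 7.330 / 8 = 0.9163%
Σ(r − μ)² = (0.43 − 0.9163)² + (2.13 − 0.9163)² + (1.97 − 0.9163)² + … = 11.5684
sample σ = √(11.5684 / 7) = √1.6526 = 1.2855%
VaR = −(μ − z·σ) = −(0.9163 − 2.326 × 1.2855) = −(-2.0738) = 2.0738%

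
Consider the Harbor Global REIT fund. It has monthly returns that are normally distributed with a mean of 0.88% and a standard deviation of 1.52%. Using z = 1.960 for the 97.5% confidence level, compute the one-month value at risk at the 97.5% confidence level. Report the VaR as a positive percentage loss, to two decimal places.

2.10

VaR (as % loss) = −(μ − z·σ) = −(0.88% − 1.960 × 1.52%) = −(-2.0992%) = 2.0992%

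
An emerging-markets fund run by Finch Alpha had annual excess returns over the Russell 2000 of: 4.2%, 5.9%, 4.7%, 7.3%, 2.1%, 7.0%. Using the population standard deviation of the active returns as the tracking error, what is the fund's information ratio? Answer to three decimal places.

2.922

Mean return μ = 31.20 / 6 = 5.2000%
Population σ = √[Σ(r − μ)² / 6] = √[19.0000 / 6] = √3.1667 = 1.7795%
IR = μ / tracking error = 5.2000 / 1.7795 = 2.9222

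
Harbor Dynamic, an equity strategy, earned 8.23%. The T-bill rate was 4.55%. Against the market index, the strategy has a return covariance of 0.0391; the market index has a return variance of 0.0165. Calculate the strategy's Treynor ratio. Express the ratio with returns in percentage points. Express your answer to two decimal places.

β = Cov / Var = 0.0391 / 0.0165 = 2.3697
Treynor = (Rp − Rf) / β = (8.23% − 4.55%) / 2.3697 = 3.68 / 2.3697 = 1.5529

1.55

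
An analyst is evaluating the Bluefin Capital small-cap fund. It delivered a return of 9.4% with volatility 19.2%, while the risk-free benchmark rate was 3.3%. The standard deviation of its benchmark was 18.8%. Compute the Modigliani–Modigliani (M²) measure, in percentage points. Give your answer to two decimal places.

Sharpe = (Rp − Rf) / σp = (9.4% − 3.3%) / 19.2% = 0.3177
M² = Rf + Sharpe × σm = 3.3% + 0.3177 × 18.8% = 9.2728%

9.27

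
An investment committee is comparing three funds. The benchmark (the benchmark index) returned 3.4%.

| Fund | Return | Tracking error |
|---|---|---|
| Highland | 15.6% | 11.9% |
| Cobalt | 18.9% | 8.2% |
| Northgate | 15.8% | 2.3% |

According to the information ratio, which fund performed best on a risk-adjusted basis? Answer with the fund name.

Highland: IR = (15.6% − 3.4%) / 11.9% = 1.025
Cobalt: IR = (18.9% − 3.4%) / 8.2% = 1.890
Northgate: IR = (15.8% − 3.4%) / 2.3% = 5.391
Highest: Northgate (5.391).

Northgate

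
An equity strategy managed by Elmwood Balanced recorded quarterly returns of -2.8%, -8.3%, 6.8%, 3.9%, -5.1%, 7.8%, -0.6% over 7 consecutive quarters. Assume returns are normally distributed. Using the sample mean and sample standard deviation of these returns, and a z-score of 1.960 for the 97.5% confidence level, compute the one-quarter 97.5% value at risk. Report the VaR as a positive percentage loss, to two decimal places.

r̄ = (-2.8 − 8.3 + 6.8 + 3.9 − 5.1 + 7.8 − 0.6) / 7 = 1.70 / 7 = 0.2429%
Sample std dev = √[224.9771 / 6] = 6.1234%
VaR = −(r̄ − z·σ) = −(0.2429 − 1.960 × 6.1234) = −(-11.7590) = 11.7590%

11.76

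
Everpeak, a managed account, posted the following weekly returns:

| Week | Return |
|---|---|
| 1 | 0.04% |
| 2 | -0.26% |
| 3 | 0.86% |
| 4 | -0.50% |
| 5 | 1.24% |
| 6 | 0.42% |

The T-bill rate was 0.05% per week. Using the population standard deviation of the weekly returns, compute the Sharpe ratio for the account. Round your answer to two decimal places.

0.41

μ = (0.04 − 0.26 + 0.86 − 0.5 + 1.24 + 0.42) / 6 = 0.3000%
Σ(r − μ)² = 2.2328; population σ = √(2.2328/6) = 0.6100%
Sharpe = (μ − rf) / σ = (0.3000 − 0.05) / 0.6100 = 0.2500 / 0.6100 = 0.4098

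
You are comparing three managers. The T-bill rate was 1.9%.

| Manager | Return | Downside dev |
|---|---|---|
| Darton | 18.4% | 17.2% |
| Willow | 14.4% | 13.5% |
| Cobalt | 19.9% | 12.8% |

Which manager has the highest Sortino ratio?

Darton: Sortino ratio = (18.4% − 1.9%) / 17.2% = 0.959
Willow: Sortino ratio = (14.4% − 1.9%) / 13.5% = 0.926
Cobalt: Sortino ratio = (19.9% − 1.9%) / 12.8% = 1.406
Highest: Cobalt (1.406).

Cobalt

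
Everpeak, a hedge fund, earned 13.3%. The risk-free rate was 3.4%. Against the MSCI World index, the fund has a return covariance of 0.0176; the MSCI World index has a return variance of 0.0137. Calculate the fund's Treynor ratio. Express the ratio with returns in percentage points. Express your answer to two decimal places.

β = Cov / Var = 0.0176 / 0.0137 = 1.2847
Treynor = (Rp − Rf) / β = (13.3% − 3.4%) / 1.2847 = 9.90 / 1.2847 = 7.7061

7.71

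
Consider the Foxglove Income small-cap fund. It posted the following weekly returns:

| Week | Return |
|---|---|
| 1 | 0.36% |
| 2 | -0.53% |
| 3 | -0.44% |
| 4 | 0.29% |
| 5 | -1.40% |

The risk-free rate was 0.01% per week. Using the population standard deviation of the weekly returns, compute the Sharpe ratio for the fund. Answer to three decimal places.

-0.552

Mean return μ = -1.720 / 5 = -0.3440%
Population std dev = √[2.0565 / 5] = 0.6413%
Sharpe = (μ − rf) / σ = (-0.3440 − 0.01) / 0.6413 = -0.3540 / 0.6413 = -0.5520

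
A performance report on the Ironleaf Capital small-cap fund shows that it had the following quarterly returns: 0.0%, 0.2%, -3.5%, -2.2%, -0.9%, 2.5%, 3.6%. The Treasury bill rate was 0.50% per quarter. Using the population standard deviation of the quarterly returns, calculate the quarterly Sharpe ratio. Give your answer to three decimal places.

-0.236

Mean return r̄ = -0.30 / 7 = -0.0429%
Population σ = √[Σ(r − r̄)² / 7] = √[37.1371 / 7] = √5.3053 = 2.3033%
Sharpe = (r̄ − rf) / σ = (-0.0429 − 0.5) / 2.3033 = -0.5429 / 2.3033 = -0.2357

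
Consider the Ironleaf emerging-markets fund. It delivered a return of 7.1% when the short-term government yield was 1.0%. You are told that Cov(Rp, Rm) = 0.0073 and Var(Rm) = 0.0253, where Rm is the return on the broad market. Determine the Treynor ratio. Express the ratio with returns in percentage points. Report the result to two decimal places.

β = Cov / Var = 0.0073 / 0.0253 = 0.2885
Treynor = (Rp − Rf) / β = (7.1% − 1.0%) / 0.2885 = 6.10 / 0.2885 = 21.1438

21.14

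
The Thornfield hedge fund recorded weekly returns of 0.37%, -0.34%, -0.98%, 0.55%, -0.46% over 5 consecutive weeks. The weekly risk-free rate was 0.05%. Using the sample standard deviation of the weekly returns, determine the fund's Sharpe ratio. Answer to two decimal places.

Mean return r̄ = -0.860 / 5 = -0.1720%
Sample σ = √[Σ(r − r̄)² / 4] = √[1.5791 / 4] = √0.3948 = 0.6283%
Sharpe = (r̄ − rf) / σ = (-0.1720 − 0.05) / 0.6283 = -0.2220 / 0.6283 = -0.3533

-0.35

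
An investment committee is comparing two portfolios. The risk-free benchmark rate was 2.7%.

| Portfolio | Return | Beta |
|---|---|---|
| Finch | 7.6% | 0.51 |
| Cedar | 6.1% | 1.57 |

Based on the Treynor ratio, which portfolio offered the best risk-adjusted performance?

Finch: Treynor = (7.6% − 2.7%) / 0.51 = 9.608
Cedar: Treynor = (6.1% − 2.7%) / 1.57 = 2.166
Highest: Finch (9.608).

Finch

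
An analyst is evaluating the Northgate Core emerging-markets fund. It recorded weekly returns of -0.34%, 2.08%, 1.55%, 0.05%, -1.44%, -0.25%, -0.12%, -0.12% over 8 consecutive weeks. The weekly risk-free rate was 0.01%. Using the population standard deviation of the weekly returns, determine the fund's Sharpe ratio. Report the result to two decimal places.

0.16

μ = (-0.34 + 2.08 + 1.55 + 0.05 − 1.44 − 0.25 − 0.12 − 0.12) / 8 = 1.410 / 8 = 0.1763%
Population std dev = √[8.7634 / 8] = 1.0466%
Sharpe = (μ − rf) / σ = (0.1763 − 0.01) / 1.0466 = 0.1663 / 1.0466 = 0.1589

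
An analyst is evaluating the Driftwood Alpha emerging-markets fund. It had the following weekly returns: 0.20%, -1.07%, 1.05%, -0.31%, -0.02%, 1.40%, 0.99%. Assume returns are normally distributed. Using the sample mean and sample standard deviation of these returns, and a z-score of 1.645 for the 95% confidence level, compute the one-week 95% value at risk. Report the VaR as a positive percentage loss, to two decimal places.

1.12

Mean return r̄ = 2.240 / 7 = 0.3200%
Sample std dev = √[4.6072 / 6] = 0.8763%
VaR = −(r̄ − z·σ) = −(0.3200 − 1.645 × 0.8763) = −(-1.1215) = 1.1215%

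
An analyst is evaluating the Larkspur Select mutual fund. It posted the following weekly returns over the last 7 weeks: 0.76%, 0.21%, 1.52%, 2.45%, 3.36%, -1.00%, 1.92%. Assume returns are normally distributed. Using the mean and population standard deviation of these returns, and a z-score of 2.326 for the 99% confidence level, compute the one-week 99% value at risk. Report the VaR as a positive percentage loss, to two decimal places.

r̄ = (0.76 + 0.21 + 1.52 + 2.45 + 3.36 − 1 + 1.92) / 7 = 9.220 / 7 = 1.3171%
Σ(r − r̄)² = 12.7665; population σ = √(12.7665/7) = 1.3505%
VaR = −(r̄ − z·σ) = −(1.3171 − 2.326 × 1.3505) = −(-1.8242) = 1.8242%

1.82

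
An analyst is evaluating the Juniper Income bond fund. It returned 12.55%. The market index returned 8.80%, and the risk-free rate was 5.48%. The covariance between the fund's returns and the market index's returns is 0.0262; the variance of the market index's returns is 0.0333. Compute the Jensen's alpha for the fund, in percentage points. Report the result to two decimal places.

β = Cov / Var = 0.0262 / 0.0333 = 0.7868
E[R] = Rf + β(Rm − Rf) = 5.48% + 0.7868 × (8.80% − 5.48%) = 8.0922%
α = Rp − E[R] = 12.55% − 8.0922% = 4.4578

4.46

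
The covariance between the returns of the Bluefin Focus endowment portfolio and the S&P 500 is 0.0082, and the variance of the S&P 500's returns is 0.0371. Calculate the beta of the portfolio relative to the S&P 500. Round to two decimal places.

β = Cov(Rp, Rm) / Var(Rm) = 0.0082 / 0.0371 = 0.2210

0.22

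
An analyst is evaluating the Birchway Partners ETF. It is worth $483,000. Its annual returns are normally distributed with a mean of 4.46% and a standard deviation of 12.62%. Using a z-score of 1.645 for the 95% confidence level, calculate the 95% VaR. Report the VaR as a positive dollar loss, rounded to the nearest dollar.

$78,729

Return at the 95% tail: μ − z·σ = 4.46% − 1.645 × 12.62% = 4.46 − 20.7599 = -16.2999%
VaR = −(-16.2999%) × $483,000 = 16.2999% × $483,000 = $78,729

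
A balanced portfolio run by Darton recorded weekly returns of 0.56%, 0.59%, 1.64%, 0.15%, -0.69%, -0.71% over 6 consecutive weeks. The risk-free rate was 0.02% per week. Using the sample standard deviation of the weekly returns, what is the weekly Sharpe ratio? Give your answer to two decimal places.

0.27

r̄ = (0.56 + 0.59 + 1.64 + 0.15 − 0.69 − 0.71) / 6 = 0.2567%
Sample σ = √[Σ(r − r̄)² / 5] = √[3.9587 / 5] = √0.7917 = 0.8898%
Sharpe = (r̄ − rf) / σ = (0.2567 − 0.02) / 0.8898 = 0.2367 / 0.8898 = 0.2660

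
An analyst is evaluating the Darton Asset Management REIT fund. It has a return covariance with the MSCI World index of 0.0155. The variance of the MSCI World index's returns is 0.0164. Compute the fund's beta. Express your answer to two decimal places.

0.95

β = Cov(Rp, Rm) / Var(Rm) = 0.0155 / 0.0164 = 0.9451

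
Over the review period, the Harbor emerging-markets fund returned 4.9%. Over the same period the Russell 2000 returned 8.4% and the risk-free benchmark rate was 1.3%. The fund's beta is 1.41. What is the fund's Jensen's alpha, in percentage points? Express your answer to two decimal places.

CAPM expected return = Rf + β(Rm − Rf) = 1.3% + 1.41 × (8.4% − 1.3%) = 1.3 + 1.41 × 7.10 = 11.3110%
Jensen's α = Rp − E[R] = 4.9% − 11.3110% = -6.4110

-6.41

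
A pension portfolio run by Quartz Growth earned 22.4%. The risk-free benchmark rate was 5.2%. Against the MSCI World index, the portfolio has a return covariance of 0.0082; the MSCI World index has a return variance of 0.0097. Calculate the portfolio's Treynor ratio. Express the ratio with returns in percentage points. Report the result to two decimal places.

β = Cov / Var = 0.0082 / 0.0097 = 0.8454
Treynor = (Rp − Rf) / β = (22.4% − 5.2%) / 0.8454 = 17.20 / 0.8454 = 20.3454

20.35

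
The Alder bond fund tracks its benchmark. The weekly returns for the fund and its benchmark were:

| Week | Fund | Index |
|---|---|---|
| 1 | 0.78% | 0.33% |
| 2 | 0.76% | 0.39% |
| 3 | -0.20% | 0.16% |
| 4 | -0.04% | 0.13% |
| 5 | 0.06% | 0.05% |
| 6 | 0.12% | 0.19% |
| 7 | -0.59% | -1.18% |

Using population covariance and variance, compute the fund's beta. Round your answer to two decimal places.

0.71

r̄p = 0.1271%,  r̄m = 0.0100%
Cov = Σ(rp − r̄p)(rm − r̄m) / 7 = 0.1757
Var(rm) = Σ(rm − r̄m)² / 7 = 0.2477
β = Cov / Var = 0.1757 / 0.2477 = 0.7093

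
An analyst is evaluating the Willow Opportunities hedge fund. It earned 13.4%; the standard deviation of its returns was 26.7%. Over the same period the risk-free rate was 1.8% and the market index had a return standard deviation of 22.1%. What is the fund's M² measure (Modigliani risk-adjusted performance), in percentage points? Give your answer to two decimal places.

Sharpe = (Rp − Rf) / σp = (13.4% − 1.8%) / 26.7% = 0.4345
M² = Rf + Sharpe × σm = 1.8% + 0.4345 × 22.1% = 11.4025%

11.40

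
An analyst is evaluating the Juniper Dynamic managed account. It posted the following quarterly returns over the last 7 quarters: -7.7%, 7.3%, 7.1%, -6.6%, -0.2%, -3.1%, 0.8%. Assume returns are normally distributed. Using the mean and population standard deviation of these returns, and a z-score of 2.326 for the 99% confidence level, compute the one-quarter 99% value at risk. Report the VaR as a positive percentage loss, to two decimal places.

13.26

μ = (-7.7 + 7.3 + 7.1 − 6.6 − 0.2 − 3.1 + 0.8) / 7 = -0.3429%
Σ(r − μ)² = 216.0171; population σ = √(216.0171/7) = 5.5551%
VaR = −(μ − z·σ) = −(-0.3429 − 2.326 × 5.5551) = −(-13.2641) = 13.2641%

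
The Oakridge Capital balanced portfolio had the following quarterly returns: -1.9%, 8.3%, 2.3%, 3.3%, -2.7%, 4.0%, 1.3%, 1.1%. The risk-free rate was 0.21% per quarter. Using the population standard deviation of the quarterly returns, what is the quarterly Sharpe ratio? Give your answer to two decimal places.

0.54

Mean return r̄ = 15.70 / 8 = 1.9625%
Population σ = √[Σ(r − r̄)² / 8] = √[84.0588 / 8] = √10.5074 = 3.2415%
Sharpe = (r̄ − rf) / σ = (1.9625 − 0.21) / 3.2415 = 1.7525 / 3.2415 = 0.5406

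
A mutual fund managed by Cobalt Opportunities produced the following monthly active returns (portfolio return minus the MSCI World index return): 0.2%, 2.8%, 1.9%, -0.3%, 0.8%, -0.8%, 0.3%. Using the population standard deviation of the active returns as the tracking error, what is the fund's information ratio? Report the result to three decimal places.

μ = (0.2 + 2.8 + 1.9 − 0.3 + 0.8 − 0.8 + 0.3) / 7 = 0.7000%
Σ(r − μ)² = 9.5200; population σ = √(9.5200/7) = 1.1662%
IR = μ / tracking error = 0.7000 / 1.1662 = 0.6002

0.600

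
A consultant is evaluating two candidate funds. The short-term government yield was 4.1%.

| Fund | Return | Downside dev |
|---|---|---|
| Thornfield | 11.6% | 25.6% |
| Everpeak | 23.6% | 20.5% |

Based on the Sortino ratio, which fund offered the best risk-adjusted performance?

Everpeak

Thornfield: Sortino ratio = (11.6% − 4.1%) / 25.6% = 0.293
Everpeak: Sortino ratio = (23.6% − 4.1%) / 20.5% = 0.951
Highest: Everpeak (0.951).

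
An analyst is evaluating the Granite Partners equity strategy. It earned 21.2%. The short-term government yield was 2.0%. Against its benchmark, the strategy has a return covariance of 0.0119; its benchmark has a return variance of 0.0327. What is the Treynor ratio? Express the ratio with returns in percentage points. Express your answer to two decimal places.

β = Cov / Var = 0.0119 / 0.0327 = 0.3639
Treynor = (Rp − Rf) / β = (21.2% − 2.0%) / 0.3639 = 19.20 / 0.3639 = 52.7617

52.76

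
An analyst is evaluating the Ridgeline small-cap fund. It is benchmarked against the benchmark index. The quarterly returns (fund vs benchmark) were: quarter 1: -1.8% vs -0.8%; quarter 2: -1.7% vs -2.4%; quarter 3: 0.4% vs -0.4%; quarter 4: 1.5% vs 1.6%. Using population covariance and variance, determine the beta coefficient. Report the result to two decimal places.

0.86

r̄p = -0.4000%,  r̄m = -0.5000%
Cov = Σ(rp − r̄p)(rm − r̄m) / 4 = 1.7400
Var(rm) = Σ(rm − r̄m)² / 4 = 2.0300
β = Cov / Var = 1.7400 / 2.0300 = 0.8571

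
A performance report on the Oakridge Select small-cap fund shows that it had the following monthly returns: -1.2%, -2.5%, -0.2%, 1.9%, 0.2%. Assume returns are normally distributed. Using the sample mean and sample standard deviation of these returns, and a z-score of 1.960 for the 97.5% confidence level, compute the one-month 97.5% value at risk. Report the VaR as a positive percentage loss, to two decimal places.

r̄ = (-1.2 − 2.5 − 0.2 + 1.9 + 0.2) / 5 = -1.80 / 5 = -0.3600%
Σ(r − r̄)² = (-1.2 − (-0.3600))² + (-2.5 − (-0.3600))² + (-0.2 − (-0.3600))² + … = 10.7320
σ = √[10.7320 / 4] = 1.6380%
VaR = −(r̄ − z·σ) = −(-0.3600 − 1.960 × 1.6380) = −(-3.5705) = 3.5705%

3.57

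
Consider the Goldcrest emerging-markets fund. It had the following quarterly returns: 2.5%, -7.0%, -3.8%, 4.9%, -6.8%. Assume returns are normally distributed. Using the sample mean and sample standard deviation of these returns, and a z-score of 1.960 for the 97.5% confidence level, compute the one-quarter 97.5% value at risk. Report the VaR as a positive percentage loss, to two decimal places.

12.74

μ = (2.5 − 7 − 3.8 + 4.9 − 6.8) / 5 = -2.0400%
Σ(r − μ)² = 119.1320; sample σ = √(119.1320/4) = 5.4574%
VaR = −(μ − z·σ) = −(-2.0400 − 1.960 × 5.4574) = −(-12.7365) = 12.7365%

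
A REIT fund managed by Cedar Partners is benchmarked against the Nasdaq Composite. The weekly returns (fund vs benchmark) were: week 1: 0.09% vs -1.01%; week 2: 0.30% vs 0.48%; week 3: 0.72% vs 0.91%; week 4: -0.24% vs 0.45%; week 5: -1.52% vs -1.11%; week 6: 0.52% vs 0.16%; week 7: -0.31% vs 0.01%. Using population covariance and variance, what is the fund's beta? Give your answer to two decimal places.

0.67

r̄p = -0.0629%,  r̄m = -0.0157%
Cov = Σ(rp − r̄p)(rm − r̄m) / 7 = 0.3372
Var(rm) = Σ(rm − r̄m)² / 7 = 0.5053
β = Cov / Var = 0.3372 / 0.5053 = 0.6673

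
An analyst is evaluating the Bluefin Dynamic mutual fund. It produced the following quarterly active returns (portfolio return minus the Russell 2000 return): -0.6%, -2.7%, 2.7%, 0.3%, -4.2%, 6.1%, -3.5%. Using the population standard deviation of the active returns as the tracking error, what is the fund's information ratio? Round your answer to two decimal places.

-0.08

r̄ = (-0.6 − 2.7 + 2.7 + 0.3 − 4.2 + 6.1 − 3.5) / 7 = -1.90 / 7 = -0.2714%
Σ(r − r̄)² = 81.6143; population σ = √(81.6143/7) = 3.4146%
IR = r̄ / tracking error = -0.2714 / 3.4146 = -0.0795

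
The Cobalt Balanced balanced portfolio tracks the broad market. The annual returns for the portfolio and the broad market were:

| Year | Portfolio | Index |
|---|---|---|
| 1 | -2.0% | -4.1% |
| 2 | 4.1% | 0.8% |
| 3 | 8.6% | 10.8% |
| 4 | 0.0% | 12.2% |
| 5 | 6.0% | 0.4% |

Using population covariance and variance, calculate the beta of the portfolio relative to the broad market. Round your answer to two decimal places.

r̄p = 3.3400%,  r̄m = 4.0200%
Cov = Σ(rp − r̄p)(rm − r̄m) / 5 = 7.9252
Var(rm) = Σ(rm − r̄m)² / 5 = 40.4576
β = Cov / Var = 7.9252 / 40.4576 = 0.1959

0.20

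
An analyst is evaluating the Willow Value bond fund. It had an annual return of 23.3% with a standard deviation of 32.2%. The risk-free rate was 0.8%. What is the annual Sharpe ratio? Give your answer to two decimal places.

0.70

Sharpe = (Rp − Rf) / σp = (23.3% − 0.8%) / 32.2% = 22.50% / 32.2% = 0.6988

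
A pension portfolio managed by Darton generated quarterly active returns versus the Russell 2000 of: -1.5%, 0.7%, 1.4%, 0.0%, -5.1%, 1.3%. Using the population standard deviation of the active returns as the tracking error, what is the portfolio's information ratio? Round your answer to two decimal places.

-0.24

Mean return r̄ = -3.20 / 6 = -0.5333%
Population σ = √[Σ(r − r̄)² / 6] = √[30.6933 / 6] = √5.1156 = 2.2618%
IR = r̄ / tracking error = -0.5333 / 2.2618 = -0.2358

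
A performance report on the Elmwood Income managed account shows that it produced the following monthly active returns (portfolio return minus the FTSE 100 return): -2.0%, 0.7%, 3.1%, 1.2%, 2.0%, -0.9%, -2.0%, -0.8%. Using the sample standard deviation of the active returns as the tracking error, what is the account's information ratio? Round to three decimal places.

0.086

Mean return r̄ = 1.30 / 8 = 0.1625%
Σ(r − r̄)² = (-2 − 0.1625)² + (0.7 − 0.1625)² + (3.1 − 0.1625)² + … = 24.7788
σ = √[24.7788 / 7] = 1.8814%
IR = r̄ / tracking error = 0.1625 / 1.8814 = 0.0864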